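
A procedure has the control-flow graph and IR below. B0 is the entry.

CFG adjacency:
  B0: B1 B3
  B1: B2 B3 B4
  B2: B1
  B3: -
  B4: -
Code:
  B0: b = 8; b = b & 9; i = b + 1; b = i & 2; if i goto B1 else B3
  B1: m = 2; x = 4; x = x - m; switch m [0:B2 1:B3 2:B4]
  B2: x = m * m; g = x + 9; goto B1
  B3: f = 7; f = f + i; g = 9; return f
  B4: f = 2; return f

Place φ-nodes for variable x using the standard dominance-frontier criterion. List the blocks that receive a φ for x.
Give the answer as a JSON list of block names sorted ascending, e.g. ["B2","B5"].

Answer: ["B1", "B3"]

Derivation:
idom tree: B1←B0 B2←B1 B3←B0 B4←B1
Dom∩ at merges:
  B1: preds {B0,B2}: {B0} ∩ {B0,B1,B2} = {B0}; idom=B0
  B3: preds {B0,B1}: {B0} ∩ {B0,B1} = {B0}; idom=B0

Frontier:
  B1←B0: walk · to B0
  B1←B2: walk B2→B1 to B0
  B3←B0: walk · to B0
  B3←B1: walk B1 to B0
  B0 → ∅
  B1 → {B1,B3}
  B2 → {B1}
  B3 → ∅
  B4 → ∅

φ for x: defs {B1,B2}
  DF⁺ = {B1,B3}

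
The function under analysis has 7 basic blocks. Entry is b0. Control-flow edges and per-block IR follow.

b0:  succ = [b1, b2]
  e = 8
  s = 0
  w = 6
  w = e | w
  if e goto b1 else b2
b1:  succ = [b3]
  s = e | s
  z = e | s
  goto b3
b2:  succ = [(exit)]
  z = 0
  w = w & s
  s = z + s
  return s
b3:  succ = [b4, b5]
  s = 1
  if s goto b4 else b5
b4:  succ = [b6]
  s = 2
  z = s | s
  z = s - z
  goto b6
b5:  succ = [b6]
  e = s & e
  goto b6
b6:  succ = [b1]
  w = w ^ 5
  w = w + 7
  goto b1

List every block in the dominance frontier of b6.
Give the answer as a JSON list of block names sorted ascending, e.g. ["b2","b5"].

Answer: ["b1"]

Derivation:
idom tree: b1←b0 b2←b0 b3←b1 b4←b3 b5←b3 b6←b3
Join-block Dom:
  b1: preds {b0,b6}: {b0} ∩ {b0,b1,b3,b6} = {b0}; idom=b0
  b6: preds {b4,b5}: {b0,b1,b3,b4} ∩ {b0,b1,b3,b5} = {b0,b1,b3}; idom=b3

Frontier:
  join b1 pred b0: · stop@b0
  join b1 pred b6: b6→b3→b1 stop@b0
  join b6 pred b4: b4 stop@b3
  join b6 pred b5: b5 stop@b3
  b0: DF=∅
  b1: DF={b1}
  b2: DF=∅
  b3: DF={b1}
  b4: DF={b6}
  b5: DF={b6}
  b6: DF={b1}

DF(b6) = ["b1"]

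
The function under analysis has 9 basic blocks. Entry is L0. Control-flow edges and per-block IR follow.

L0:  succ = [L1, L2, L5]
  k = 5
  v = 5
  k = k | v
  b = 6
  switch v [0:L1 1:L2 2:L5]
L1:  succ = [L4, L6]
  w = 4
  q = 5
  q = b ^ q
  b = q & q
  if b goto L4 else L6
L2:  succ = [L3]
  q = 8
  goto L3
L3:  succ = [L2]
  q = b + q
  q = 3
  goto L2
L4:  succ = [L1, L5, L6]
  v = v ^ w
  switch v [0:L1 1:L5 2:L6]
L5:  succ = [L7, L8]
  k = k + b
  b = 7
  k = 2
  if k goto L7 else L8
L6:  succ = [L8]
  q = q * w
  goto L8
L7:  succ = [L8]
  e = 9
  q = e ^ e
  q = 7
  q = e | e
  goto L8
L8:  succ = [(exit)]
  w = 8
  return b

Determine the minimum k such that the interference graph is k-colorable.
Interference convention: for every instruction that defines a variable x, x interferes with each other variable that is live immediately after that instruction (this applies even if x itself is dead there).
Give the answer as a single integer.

Answer: 5

Working:
def/use:
  L0: {b,k,v} / ∅
  L1: {b,q,w} / {b}
  L2: {q} / ∅
  L3: {q} / {b,q}
  L4: {v} / {v,w}
  L5: {b,k} / {b,k}
  L6: {q} / {q,w}
  L7: {e,q} / ∅
  L8: {w} / {b}

Backward fixpoint:
  L0: in=∅ out={b,k,v}
  L1: in={b,k,v} out={b,k,q,v,w}
  L2: in={b} out={b,q}
  L3: in={b,q} out={b}
  L4: in={b,k,q,v,w} out={b,k,q,v,w}
  L5: in={b,k} out={b}
  L6: in={b,q,w} out={b}
  L7: in={b} out={b}
  L8: in={b} out=∅

Interfere edges:
  b — {e,k,q,v,w}
  e — {b,q}
  k — {b,q,v,w}
  q — {b,e,k,v,w}
  v — {b,k,q,w}
  w — {b,k,q,v}

Chromatic number:
  clique {b,k,q,v,w} ⇒ need ≥ 5
  assign b→R0 e→R2 k→R2 q→R1 v→R3 w→R4 — no edge inside a register ⇒ χ ≤ 5
  χ = 5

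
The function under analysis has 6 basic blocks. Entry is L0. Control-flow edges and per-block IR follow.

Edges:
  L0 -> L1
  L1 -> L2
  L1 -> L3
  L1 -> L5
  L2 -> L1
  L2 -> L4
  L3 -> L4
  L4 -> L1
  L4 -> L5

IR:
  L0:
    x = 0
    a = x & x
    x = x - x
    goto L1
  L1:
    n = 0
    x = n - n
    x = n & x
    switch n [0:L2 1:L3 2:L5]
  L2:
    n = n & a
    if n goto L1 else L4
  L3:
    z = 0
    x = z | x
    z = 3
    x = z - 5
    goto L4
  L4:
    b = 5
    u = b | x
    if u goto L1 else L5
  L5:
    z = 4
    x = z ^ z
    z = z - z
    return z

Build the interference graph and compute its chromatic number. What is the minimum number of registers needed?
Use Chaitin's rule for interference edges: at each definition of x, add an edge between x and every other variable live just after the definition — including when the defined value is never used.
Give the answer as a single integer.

Per-block:
  L0: {a,x} / ∅
  L1: {n,x} / ∅
  L2: {n} / {a,n}
  L3: {x,z} / {x}
  L4: {b,u} / {x}
  L5: {x,z} / ∅

Liveness:
  L0 li=∅ lo={a}
  L1 li={a} lo={a,n,x}
  L2 li={a,n,x} lo={a,x}
  L3 li={a,x} lo={a,x}
  L4 li={a,x} lo={a}
  L5 li=∅ lo=∅

Interference:
  a: {b,n,u,x,z}
  b: {a,x}
  n: {a,x}
  u: {a}
  x: {a,b,n,z}
  z: {a,x}

Registers:
  lower bound: {a,b,x} mutually conflict ⇒ χ ≥ 3
  assign a→r0 b→r2 n→r2 u→r1 x→r1 z→r2 — no edge inside a register ⇒ χ ≤ 3
  χ = 3

Answer: 3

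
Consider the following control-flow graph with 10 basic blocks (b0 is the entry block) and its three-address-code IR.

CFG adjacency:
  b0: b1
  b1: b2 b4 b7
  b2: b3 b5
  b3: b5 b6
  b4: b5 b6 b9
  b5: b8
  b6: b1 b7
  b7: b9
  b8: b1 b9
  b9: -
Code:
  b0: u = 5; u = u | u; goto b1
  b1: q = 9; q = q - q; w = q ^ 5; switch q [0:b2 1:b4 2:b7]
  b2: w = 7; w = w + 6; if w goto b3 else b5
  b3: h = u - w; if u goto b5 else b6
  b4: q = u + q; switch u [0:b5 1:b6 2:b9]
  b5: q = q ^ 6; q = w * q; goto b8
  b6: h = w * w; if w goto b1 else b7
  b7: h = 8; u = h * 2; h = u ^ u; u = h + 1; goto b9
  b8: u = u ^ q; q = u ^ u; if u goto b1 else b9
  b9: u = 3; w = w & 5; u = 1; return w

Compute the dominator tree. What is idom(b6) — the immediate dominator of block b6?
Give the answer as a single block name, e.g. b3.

idom tree: b1←b0 b2←b1 b3←b2 b4←b1 b5←b1 b6←b1 b7←b1 b8←b5 b9←b1
Join-block Dom:
  b1: preds {b0,b6,b8}: {b0} ∩ {b0,b1,b6} ∩ {b0,b1,b5,b8} = {b0}; idom=b0
  b5: preds {b2,b3,b4}: {b0,b1,b2} ∩ {b0,b1,b2,b3} ∩ {b0,b1,b4} = {b0,b1}; idom=b1
  b6: preds {b3,b4}: {b0,b1,b2,b3} ∩ {b0,b1,b4} = {b0,b1}; idom=b1
  b7: preds {b1,b6}: {b0,b1} ∩ {b0,b1,b6} = {b0,b1}; idom=b1
  b9: preds {b4,b7,b8}: {b0,b1,b4} ∩ {b0,b1,b7} ∩ {b0,b1,b5,b8} = {b0,b1}; idom=b1

idom(b6) = b1

Answer: b1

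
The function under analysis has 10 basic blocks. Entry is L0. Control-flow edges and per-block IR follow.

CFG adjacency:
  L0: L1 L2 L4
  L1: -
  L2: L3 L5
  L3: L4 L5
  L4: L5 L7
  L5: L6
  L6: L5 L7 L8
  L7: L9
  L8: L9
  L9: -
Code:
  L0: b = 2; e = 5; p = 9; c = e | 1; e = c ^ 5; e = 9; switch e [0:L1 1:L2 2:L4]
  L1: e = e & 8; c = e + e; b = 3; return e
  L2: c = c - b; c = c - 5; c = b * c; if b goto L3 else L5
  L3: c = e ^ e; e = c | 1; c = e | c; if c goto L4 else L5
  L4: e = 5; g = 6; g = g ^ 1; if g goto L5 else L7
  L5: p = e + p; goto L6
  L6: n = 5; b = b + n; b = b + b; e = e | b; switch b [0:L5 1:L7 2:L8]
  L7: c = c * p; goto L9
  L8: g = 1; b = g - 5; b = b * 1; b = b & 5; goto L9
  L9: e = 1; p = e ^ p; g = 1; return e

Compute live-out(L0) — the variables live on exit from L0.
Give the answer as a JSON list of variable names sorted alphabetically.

Answer: ["b", "c", "e", "p"]

Analysis:
def/use:
  L0: {b,c,e,p} / ∅
  L1: {b,c,e} / {e}
  L2: {c} / {b,c}
  L3: {c,e} / {e}
  L4: {e,g} / ∅
  L5: {p} / {e,p}
  L6: {b,e,n} / {b,e}
  L7: {c} / {c,p}
  L8: {b,g} / ∅
  L9: {e,g,p} / {p}

Live sets:
  live L0: ∅→{b,c,e,p}
  live L1: {e}→∅
  live L2: {b,c,e,p}→{b,c,e,p}
  live L3: {b,e,p}→{b,c,e,p}
  live L4: {b,c,p}→{b,c,e,p}
  live L5: {b,c,e,p}→{b,c,e,p}
  live L6: {b,c,e,p}→{b,c,e,p}
  live L7: {c,p}→{p}
  live L8: {p}→{p}
  live L9: {p}→∅

live-out(L0) = ["b", "c", "e", "p"]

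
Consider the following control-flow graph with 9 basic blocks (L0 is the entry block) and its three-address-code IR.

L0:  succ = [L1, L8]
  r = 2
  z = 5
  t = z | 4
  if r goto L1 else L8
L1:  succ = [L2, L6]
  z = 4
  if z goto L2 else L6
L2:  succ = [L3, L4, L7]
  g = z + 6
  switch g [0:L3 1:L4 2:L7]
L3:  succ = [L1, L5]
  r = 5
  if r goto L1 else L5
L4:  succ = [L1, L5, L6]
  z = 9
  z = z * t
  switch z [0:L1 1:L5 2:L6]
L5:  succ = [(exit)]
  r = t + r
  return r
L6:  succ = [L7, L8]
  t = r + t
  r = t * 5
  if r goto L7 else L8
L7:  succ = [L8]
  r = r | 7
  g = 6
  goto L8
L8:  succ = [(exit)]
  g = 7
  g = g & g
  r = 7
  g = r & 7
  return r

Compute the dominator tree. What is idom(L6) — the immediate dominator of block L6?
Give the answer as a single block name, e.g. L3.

Answer: L1

Derivation:
idom tree: L1←L0 L2←L1 L3←L2 L4←L2 L5←L2 L6←L1 L7←L1 L8←L0
Dom at joins:
  L1: preds {L0,L3,L4}: {L0} ∩ {L0,L1,L2,L3} ∩ {L0,L1,L2,L4} = {L0}; idom=L0
  L5: preds {L3,L4}: {L0,L1,L2,L3} ∩ {L0,L1,L2,L4} = {L0,L1,L2}; idom=L2
  L6: preds {L1,L4}: {L0,L1} ∩ {L0,L1,L2,L4} = {L0,L1}; idom=L1
  L7: preds {L2,L6}: {L0,L1,L2} ∩ {L0,L1,L6} = {L0,L1}; idom=L1
  L8: preds {L0,L6,L7}: {L0} ∩ {L0,L1,L6} ∩ {L0,L1,L7} = {L0}; idom=L0

idom(L6) = L1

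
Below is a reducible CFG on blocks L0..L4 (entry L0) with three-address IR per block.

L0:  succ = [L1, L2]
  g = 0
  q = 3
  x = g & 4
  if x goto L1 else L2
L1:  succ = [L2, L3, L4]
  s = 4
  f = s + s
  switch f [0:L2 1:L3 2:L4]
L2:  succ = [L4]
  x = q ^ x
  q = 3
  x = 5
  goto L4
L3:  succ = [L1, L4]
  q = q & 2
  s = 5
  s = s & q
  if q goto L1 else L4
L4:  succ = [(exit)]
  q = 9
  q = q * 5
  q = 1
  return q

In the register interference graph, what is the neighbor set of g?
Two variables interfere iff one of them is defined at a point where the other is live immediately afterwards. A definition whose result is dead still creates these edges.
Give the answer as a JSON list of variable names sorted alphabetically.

Answer: ["q"]

Working:
Per-block:
  L0: {g,q,x} / ∅
  L1: {f,s} / ∅
  L2: {q,x} / {q,x}
  L3: {q,s} / {q}
  L4: {q} / ∅

Backward fixpoint:
  L0: in=∅ out={q,x}
  L1: in={q,x} out={q,x}
  L2: in={q,x} out=∅
  L3: in={q,x} out={q,x}
  L4: in=∅ out=∅

Interfere edges:
  f↔{q,x}
  g↔{q}
  q↔{f,g,s,x}
  s↔{q,x}
  x↔{f,q,s}

N(g) = ["q"]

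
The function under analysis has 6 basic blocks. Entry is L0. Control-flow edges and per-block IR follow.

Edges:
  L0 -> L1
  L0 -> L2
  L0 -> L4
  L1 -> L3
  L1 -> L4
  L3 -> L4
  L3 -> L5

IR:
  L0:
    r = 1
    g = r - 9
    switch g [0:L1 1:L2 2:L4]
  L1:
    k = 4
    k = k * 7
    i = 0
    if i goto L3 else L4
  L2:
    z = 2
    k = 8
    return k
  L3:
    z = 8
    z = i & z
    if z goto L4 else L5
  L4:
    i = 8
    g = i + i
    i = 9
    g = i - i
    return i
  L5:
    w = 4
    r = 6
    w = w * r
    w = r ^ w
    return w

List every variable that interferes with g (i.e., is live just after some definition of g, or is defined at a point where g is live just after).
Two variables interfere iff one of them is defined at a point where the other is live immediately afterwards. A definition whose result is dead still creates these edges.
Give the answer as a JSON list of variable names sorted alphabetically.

Answer: ["i"]

Working:
Per-block:
  L0: {g,r} / ∅
  L1: {i,k} / ∅
  L2: {k,z} / ∅
  L3: {z} / {i}
  L4: {g,i} / ∅
  L5: {r,w} / ∅

Live sets:
  live L0: ∅→∅
  live L1: ∅→{i}
  live L2: ∅→∅
  live L3: {i}→∅
  live L4: ∅→∅
  live L5: ∅→∅

Conflict graph:
  g — {i}
  i — {g,z}
  k — ∅
  r — {w}
  w — {r}
  z — {i}

N(g) = ["i"]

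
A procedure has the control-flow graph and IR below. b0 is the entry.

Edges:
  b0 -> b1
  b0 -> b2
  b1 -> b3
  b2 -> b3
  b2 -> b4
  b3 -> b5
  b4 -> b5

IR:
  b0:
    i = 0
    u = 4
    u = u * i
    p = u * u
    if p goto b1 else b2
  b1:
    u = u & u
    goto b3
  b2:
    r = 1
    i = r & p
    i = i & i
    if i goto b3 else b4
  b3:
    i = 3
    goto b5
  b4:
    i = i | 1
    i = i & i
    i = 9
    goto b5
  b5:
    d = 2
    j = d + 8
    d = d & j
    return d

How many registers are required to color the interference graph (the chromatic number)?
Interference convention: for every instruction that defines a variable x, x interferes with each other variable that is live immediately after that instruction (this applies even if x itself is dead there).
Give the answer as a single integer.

def/use:
  b0: {i,p,u} / ∅
  b1: {u} / {u}
  b2: {i,r} / {p}
  b3: {i} / ∅
  b4: {i} / {i}
  b5: {d,j} / ∅

Backward fixpoint:
  live b0: ∅→{p,u}
  live b1: {u}→∅
  live b2: {p}→{i}
  live b3: ∅→∅
  live b4: {i}→∅
  live b5: ∅→∅

Conflict graph:
  d — {j}
  i — {u}
  j — {d}
  p — {r,u}
  r — {p}
  u — {i,p}

Colouring:
  {d,j} pairwise interfere (2-clique) ⇒ χ ≥ 2
  assign d→r0 i→r0 j→r1 p→r0 r→r1 u→r1 — no edge inside a register ⇒ χ ≤ 2
  χ = 2

Answer: 2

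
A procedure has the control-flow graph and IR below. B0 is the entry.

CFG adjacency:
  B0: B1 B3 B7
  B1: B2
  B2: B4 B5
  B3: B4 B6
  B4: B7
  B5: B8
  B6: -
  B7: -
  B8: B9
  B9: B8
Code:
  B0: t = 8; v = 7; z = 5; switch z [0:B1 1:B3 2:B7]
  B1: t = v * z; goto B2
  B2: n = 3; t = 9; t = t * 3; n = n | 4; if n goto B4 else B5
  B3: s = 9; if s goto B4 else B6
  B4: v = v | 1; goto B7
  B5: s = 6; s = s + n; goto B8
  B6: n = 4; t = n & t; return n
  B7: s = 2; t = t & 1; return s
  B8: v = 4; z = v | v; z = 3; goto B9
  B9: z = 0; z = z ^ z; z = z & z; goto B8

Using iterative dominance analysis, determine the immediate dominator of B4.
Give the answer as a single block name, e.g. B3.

Answer: B0

Derivation:
idom tree: B1←B0 B2←B1 B3←B0 B4←B0 B5←B2 B6←B3 B7←B0 B8←B5 B9←B8
Dom∩ at merges:
  B4: preds {B2,B3}: {B0,B1,B2} ∩ {B0,B3} = {B0}; idom=B0
  B7: preds {B0,B4}: {B0} ∩ {B0,B4} = {B0}; idom=B0
  B8: preds {B5,B9}: {B0,B1,B2,B5} ∩ {B0,B1,B2,B5,B8,B9} = {B0,B1,B2,B5}; idom=B5

idom(B4) = B0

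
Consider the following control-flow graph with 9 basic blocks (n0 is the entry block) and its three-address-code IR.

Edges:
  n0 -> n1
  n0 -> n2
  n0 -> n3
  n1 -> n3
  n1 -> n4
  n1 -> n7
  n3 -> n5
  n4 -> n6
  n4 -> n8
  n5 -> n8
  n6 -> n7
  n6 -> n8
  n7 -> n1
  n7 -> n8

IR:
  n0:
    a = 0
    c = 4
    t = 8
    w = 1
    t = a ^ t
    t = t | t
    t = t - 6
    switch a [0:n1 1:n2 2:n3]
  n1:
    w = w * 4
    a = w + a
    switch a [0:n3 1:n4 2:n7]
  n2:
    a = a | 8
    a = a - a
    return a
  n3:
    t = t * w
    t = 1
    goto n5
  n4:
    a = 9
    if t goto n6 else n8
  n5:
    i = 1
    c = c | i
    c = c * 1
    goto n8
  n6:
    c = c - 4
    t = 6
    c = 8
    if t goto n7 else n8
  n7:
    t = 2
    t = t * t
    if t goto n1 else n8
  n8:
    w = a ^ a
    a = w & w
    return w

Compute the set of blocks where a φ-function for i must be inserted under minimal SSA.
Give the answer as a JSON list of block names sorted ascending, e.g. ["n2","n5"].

Answer: ["n8"]

Analysis:
idom tree: n1←n0 n2←n0 n3←n0 n4←n1 n5←n3 n6←n4 n7←n1 n8←n0
Join-block Dom:
  n1: preds {n0,n7}: {n0} ∩ {n0,n1,n7} = {n0}; idom=n0
  n3: preds {n0,n1}: {n0} ∩ {n0,n1} = {n0}; idom=n0
  n7: preds {n1,n6}: {n0,n1} ∩ {n0,n1,n4,n6} = {n0,n1}; idom=n1
  n8: preds {n4,n5,n6,n7}: {n0,n1,n4} ∩ {n0,n3,n5} ∩ {n0,n1,n4,n6} ∩ {n0,n1,n7} = {n0}; idom=n0

DF derivation:
  join n1 pred n0: · stop@n0
  join n1 pred n7: n7→n1 stop@n0
  join n3 pred n0: · stop@n0
  join n3 pred n1: n1 stop@n0
  join n7 pred n1: · stop@n1
  join n7 pred n6: n6→n4 stop@n1
  join n8 pred n4: n4→n1 stop@n0
  join n8 pred n5: n5→n3 stop@n0
  join n8 pred n6: n6→n4→n1 stop@n0
  join n8 pred n7: n7→n1 stop@n0
  n0: DF=∅
  n1: DF={n1,n3,n8}
  n2: DF=∅
  n3: DF={n8}
  n4: DF={n7,n8}
  n5: DF={n8}
  n6: DF={n7,n8}
  n7: DF={n1,n8}
  n8: DF=∅

φ for i: defs {n5}
  DF⁺ = {n8}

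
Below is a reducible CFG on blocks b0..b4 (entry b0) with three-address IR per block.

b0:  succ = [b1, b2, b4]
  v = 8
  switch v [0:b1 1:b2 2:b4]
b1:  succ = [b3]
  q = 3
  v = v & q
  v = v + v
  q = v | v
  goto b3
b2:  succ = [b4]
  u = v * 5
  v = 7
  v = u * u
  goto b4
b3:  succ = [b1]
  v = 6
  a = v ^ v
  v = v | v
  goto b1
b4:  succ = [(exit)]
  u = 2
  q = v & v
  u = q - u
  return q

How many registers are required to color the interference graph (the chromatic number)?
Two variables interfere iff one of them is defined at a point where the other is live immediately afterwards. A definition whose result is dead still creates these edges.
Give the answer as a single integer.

Per-block:
  b0: {v} / ∅
  b1: {q,v} / {v}
  b2: {u,v} / {v}
  b3: {a,v} / ∅
  b4: {q,u} / {v}

Backward fixpoint:
  b0 li=∅ lo={v}
  b1 li={v} lo=∅
  b2 li={v} lo={v}
  b3 li=∅ lo={v}
  b4 li={v} lo=∅

Interference:
  a — {v}
  q — {u,v}
  u — {q,v}
  v — {a,q,u}

Colouring:
  {q,u,v} pairwise interfere (3-clique) ⇒ χ ≥ 3
  3-colouring: r0={v}  r1={a,q}  r2={u}
  χ = 3

Answer: 3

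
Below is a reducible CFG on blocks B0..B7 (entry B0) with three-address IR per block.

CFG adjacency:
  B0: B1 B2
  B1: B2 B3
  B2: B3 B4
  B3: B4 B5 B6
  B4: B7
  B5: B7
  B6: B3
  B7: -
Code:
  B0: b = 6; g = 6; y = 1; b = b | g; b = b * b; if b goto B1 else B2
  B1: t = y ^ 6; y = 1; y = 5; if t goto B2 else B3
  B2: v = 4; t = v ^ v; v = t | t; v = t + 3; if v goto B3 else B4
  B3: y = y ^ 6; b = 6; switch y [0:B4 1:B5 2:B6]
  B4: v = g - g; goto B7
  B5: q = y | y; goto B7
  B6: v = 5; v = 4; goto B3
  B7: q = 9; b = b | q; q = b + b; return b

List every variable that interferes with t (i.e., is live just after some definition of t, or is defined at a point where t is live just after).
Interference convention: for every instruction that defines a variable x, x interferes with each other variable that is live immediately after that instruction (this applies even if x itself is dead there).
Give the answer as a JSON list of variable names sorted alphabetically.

Per-block:
  B0 def {b,g,y} use ∅
  B1 def {t,y} use {y}
  B2 def {t,v} use ∅
  B3 def {b,y} use {y}
  B4 def {v} use {g}
  B5 def {q} use {y}
  B6 def {v} use ∅
  B7 def {b,q} use {b}

Liveness:
  B0: in=∅ out={b,g,y}
  B1: in={b,g,y} out={b,g,y}
  B2: in={b,g,y} out={b,g,y}
  B3: in={g,y} out={b,g,y}
  B4: in={b,g} out={b}
  B5: in={b,y} out={b}
  B6: in={g,y} out={g,y}
  B7: in={b} out=∅

Interference:
  b: {g,q,t,v,y}
  g: {b,t,v,y}
  q: {b}
  t: {b,g,v,y}
  v: {b,g,t,y}
  y: {b,g,t,v}

N(t) = ["b", "g", "v", "y"]

Answer: ["b", "g", "v", "y"]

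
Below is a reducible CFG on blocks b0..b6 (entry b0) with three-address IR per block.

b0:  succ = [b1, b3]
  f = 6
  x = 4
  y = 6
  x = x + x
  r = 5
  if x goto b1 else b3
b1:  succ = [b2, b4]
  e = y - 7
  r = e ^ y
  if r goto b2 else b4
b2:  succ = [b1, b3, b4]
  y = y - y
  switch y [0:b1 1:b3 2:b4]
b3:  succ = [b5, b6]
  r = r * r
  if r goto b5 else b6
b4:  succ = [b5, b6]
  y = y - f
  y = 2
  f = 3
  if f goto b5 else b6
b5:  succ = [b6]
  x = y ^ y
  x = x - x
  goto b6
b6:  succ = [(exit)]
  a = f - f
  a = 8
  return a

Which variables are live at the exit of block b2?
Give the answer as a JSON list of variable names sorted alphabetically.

Answer: ["f", "r", "y"]

Working:
Block summaries:
  b0: def={f,r,x,y} ue=∅
  b1: def={e,r} ue={y}
  b2: def={y} ue={y}
  b3: def={r} ue={r}
  b4: def={f,y} ue={f,y}
  b5: def={x} ue={y}
  b6: def={a} ue={f}

Live sets:
  b0: in=∅ out={f,r,y}
  b1: in={f,y} out={f,r,y}
  b2: in={f,r,y} out={f,r,y}
  b3: in={f,r,y} out={f,y}
  b4: in={f,y} out={f,y}
  b5: in={f,y} out={f}
  b6: in={f} out=∅

live-out(b2) = ["f", "r", "y"]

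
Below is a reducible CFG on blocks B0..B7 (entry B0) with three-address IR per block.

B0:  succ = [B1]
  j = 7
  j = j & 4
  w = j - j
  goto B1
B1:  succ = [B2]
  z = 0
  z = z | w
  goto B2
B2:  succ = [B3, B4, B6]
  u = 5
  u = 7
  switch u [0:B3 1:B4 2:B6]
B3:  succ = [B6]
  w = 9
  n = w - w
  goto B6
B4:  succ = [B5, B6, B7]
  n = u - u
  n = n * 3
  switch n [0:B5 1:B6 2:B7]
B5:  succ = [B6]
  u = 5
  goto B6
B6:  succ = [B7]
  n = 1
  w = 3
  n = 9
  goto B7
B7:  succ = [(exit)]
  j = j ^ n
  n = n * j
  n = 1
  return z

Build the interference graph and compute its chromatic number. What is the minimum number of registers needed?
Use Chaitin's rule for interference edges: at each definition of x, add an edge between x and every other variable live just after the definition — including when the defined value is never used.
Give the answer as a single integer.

Answer: 3

Derivation:
def/use:
  B0: {j,w} / ∅
  B1: {z} / {w}
  B2: {u} / ∅
  B3: {n,w} / ∅
  B4: {n} / {u}
  B5: {u} / ∅
  B6: {n,w} / ∅
  B7: {j,n} / {j,n,z}

Liveness:
  live B0: ∅→{j,w}
  live B1: {j,w}→{j,z}
  live B2: {j,z}→{j,u,z}
  live B3: {j,z}→{j,z}
  live B4: {j,u,z}→{j,n,z}
  live B5: {j,z}→{j,z}
  live B6: {j,z}→{j,n,z}
  live B7: {j,n,z}→∅

Conflict graph:
  j: {n,u,w,z}
  n: {j,z}
  u: {j,z}
  w: {j,z}
  z: {j,n,u,w}

Chromatic number:
  lower bound: {j,n,z} mutually conflict ⇒ χ ≥ 3
  3-colouring: r0={j}  r1={z}  r2={n,u,w}
  χ = 3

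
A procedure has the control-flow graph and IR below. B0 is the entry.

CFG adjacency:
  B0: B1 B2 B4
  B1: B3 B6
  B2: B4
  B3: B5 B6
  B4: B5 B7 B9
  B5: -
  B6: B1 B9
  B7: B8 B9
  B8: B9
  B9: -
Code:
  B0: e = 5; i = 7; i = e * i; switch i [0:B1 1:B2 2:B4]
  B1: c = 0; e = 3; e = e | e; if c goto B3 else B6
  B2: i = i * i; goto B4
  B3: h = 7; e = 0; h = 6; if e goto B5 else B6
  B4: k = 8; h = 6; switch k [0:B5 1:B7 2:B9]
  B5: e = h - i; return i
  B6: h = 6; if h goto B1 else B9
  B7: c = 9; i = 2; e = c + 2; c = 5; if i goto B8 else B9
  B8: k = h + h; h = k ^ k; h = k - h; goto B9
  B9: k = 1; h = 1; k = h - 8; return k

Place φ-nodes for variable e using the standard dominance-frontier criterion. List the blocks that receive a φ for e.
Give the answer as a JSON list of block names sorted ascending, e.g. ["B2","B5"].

Answer: ["B1", "B5", "B6", "B9"]

Analysis:
idom tree: B1←B0 B2←B0 B3←B1 B4←B0 B5←B0 B6←B1 B7←B4 B8←B7 B9←B0
Dom at joins:
  B1: preds {B0,B6}: {B0} ∩ {B0,B1,B6} = {B0}; idom=B0
  B4: preds {B0,B2}: {B0} ∩ {B0,B2} = {B0}; idom=B0
  B5: preds {B3,B4}: {B0,B1,B3} ∩ {B0,B4} = {B0}; idom=B0
  B6: preds {B1,B3}: {B0,B1} ∩ {B0,B1,B3} = {B0,B1}; idom=B1
  B9: preds {B4,B6,B7,B8}: {B0,B4} ∩ {B0,B1,B6} ∩ {B0,B4,B7} ∩ {B0,B4,B7,B8} = {B0}; idom=B0

Frontier:
  join B1 pred B0: · stop@B0
  join B1 pred B6: B6→B1 stop@B0
  join B4 pred B0: · stop@B0
  join B4 pred B2: B2 stop@B0
  join B5 pred B3: B3→B1 stop@B0
  join B5 pred B4: B4 stop@B0
  join B6 pred B1: · stop@B1
  join B6 pred B3: B3 stop@B1
  join B9 pred B4: B4 stop@B0
  join B9 pred B6: B6→B1 stop@B0
  join B9 pred B7: B7→B4 stop@B0
  join B9 pred B8: B8→B7→B4 stop@B0
  B0: DF=∅
  B1: DF={B1,B5,B9}
  B2: DF={B4}
  B3: DF={B5,B6}
  B4: DF={B5,B9}
  B5: DF=∅
  B6: DF={B1,B9}
  B7: DF={B9}
  B8: DF={B9}
  B9: DF=∅

φ for e: defs {B0,B1,B3,B5,B7}
  DF⁺ = {B1,B5,B6,B9}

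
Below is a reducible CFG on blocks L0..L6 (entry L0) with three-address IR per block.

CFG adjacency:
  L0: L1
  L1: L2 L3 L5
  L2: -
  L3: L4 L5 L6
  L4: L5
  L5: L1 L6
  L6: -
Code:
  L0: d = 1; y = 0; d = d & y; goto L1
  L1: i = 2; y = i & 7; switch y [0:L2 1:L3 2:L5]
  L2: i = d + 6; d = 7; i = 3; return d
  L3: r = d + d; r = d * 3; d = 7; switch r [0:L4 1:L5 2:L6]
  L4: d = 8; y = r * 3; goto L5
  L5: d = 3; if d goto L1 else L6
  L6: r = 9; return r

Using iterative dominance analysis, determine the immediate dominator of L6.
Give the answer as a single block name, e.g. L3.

idom tree: L1←L0 L2←L1 L3←L1 L4←L3 L5←L1 L6←L1
Join-block Dom:
  L1: preds {L0,L5}: {L0} ∩ {L0,L1,L5} = {L0}; idom=L0
  L5: preds {L1,L3,L4}: {L0,L1} ∩ {L0,L1,L3} ∩ {L0,L1,L3,L4} = {L0,L1}; idom=L1
  L6: preds {L3,L5}: {L0,L1,L3} ∩ {L0,L1,L5} = {L0,L1}; idom=L1

idom(L6) = L1

Answer: L1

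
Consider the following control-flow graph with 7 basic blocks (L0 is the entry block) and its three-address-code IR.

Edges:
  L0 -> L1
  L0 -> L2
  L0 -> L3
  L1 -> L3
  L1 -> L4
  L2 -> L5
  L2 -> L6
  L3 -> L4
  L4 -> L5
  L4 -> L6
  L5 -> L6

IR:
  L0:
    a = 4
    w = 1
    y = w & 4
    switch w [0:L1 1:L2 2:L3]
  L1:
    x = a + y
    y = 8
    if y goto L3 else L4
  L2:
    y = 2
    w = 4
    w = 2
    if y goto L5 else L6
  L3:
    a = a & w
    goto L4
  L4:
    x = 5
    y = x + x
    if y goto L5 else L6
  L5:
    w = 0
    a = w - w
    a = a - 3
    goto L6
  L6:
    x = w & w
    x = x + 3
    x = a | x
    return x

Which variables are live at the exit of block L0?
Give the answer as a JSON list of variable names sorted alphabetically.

Per-block:
  L0: {a,w,y} / ∅
  L1: {x,y} / {a,y}
  L2: {w,y} / ∅
  L3: {a} / {a,w}
  L4: {x,y} / ∅
  L5: {a,w} / ∅
  L6: {x} / {a,w}

Liveness:
  L0 li=∅ lo={a,w,y}
  L1 li={a,w,y} lo={a,w}
  L2 li={a} lo={a,w}
  L3 li={a,w} lo={a,w}
  L4 li={a,w} lo={a,w}
  L5 li=∅ lo={a,w}
  L6 li={a,w} lo=∅

live-out(L0) = ["a", "w", "y"]

Answer: ["a", "w", "y"]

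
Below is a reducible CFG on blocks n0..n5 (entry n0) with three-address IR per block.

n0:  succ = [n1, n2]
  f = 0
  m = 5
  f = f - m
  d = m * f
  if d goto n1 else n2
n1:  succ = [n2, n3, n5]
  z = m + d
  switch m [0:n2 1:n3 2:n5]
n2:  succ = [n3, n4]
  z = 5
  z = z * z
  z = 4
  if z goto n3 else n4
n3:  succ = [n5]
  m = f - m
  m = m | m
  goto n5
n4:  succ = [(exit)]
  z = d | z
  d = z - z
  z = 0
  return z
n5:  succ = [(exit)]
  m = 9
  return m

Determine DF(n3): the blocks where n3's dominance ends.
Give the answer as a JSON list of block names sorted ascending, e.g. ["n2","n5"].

Answer: ["n5"]

Analysis:
idom tree: n1←n0 n2←n0 n3←n0 n4←n2 n5←n0
Join-block Dom:
  n2: preds {n0,n1}: {n0} ∩ {n0,n1} = {n0}; idom=n0
  n3: preds {n1,n2}: {n0,n1} ∩ {n0,n2} = {n0}; idom=n0
  n5: preds {n1,n3}: {n0,n1} ∩ {n0,n3} = {n0}; idom=n0

DF derivation:
  join n2 pred n0: · stop@n0
  join n2 pred n1: n1 stop@n0
  join n3 pred n1: n1 stop@n0
  join n3 pred n2: n2 stop@n0
  join n5 pred n1: n1 stop@n0
  join n5 pred n3: n3 stop@n0
  n0 → ∅
  n1 → {n2,n3,n5}
  n2 → {n3}
  n3 → {n5}
  n4 → ∅
  n5 → ∅

DF(n3) = ["n5"]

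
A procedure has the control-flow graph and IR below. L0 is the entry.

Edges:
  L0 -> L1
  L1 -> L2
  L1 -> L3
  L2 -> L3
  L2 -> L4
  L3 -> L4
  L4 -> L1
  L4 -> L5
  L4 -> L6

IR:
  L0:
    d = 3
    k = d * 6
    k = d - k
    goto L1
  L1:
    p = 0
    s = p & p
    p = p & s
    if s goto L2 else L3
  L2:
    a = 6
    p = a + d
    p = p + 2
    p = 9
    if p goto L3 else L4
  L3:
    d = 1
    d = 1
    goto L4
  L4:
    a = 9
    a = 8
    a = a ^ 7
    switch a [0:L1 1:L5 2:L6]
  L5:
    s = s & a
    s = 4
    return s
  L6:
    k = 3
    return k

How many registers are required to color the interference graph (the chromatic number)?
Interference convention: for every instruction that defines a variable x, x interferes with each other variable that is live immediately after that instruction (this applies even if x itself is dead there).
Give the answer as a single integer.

Answer: 3

Derivation:
Block summaries:
  L0 def {d,k} use ∅
  L1 def {p,s} use ∅
  L2 def {a,p} use {d}
  L3 def {d} use ∅
  L4 def {a} use ∅
  L5 def {s} use {a,s}
  L6 def {k} use ∅

Backward fixpoint:
  live L0: ∅→{d}
  live L1: {d}→{d,s}
  live L2: {d,s}→{d,s}
  live L3: {s}→{d,s}
  live L4: {d,s}→{a,d,s}
  live L5: {a,s}→∅
  live L6: ∅→∅

Interference:
  a↔{d,s}
  d↔{a,k,p,s}
  k↔{d}
  p↔{d,s}
  s↔{a,d,p}

Registers:
  lower bound: {a,d,s} mutually conflict ⇒ χ ≥ 3
  3-colouring: c0={d}  c1={k,s}  c2={a,p}
  χ = 3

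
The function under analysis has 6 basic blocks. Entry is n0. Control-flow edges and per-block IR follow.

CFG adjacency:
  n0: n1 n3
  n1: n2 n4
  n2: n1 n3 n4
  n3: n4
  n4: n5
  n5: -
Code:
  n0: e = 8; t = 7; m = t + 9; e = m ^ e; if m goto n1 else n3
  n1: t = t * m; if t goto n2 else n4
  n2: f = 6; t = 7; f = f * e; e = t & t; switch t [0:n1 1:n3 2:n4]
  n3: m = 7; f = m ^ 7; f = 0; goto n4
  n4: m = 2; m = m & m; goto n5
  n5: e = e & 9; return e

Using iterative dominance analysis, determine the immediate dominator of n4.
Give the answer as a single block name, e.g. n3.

idom tree: n1←n0 n2←n1 n3←n0 n4←n0 n5←n4
Dom at joins:
  n1: preds {n0,n2}: {n0} ∩ {n0,n1,n2} = {n0}; idom=n0
  n3: preds {n0,n2}: {n0} ∩ {n0,n1,n2} = {n0}; idom=n0
  n4: preds {n1,n2,n3}: {n0,n1} ∩ {n0,n1,n2} ∩ {n0,n3} = {n0}; idom=n0

idom(n4) = n0

Answer: n0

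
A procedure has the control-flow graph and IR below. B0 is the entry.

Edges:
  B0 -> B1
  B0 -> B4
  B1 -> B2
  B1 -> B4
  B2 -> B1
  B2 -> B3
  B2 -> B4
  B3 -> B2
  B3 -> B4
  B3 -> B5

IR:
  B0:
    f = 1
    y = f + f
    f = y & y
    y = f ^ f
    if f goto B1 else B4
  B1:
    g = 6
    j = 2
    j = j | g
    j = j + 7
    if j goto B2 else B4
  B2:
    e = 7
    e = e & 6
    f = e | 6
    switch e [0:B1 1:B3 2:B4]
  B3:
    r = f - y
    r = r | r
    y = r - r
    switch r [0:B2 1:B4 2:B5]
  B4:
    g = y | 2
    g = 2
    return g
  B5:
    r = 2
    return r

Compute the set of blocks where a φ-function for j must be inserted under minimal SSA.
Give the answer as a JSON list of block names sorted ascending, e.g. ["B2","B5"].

Answer: ["B1", "B4"]

Working:
idom tree: B1←B0 B2←B1 B3←B2 B4←B0 B5←B3
Dom at joins:
  B1: preds {B0,B2}: {B0} ∩ {B0,B1,B2} = {B0}; idom=B0
  B2: preds {B1,B3}: {B0,B1} ∩ {B0,B1,B2,B3} = {B0,B1}; idom=B1
  B4: preds {B0,B1,B2,B3}: {B0} ∩ {B0,B1} ∩ {B0,B1,B2} ∩ {B0,B1,B2,B3} = {B0}; idom=B0

Frontier:
  join B1 pred B0: · stop@B0
  join B1 pred B2: B2→B1 stop@B0
  join B2 pred B1: · stop@B1
  join B2 pred B3: B3→B2 stop@B1
  join B4 pred B0: · stop@B0
  join B4 pred B1: B1 stop@B0
  join B4 pred B2: B2→B1 stop@B0
  join B4 pred B3: B3→B2→B1 stop@B0
  DF(B0)=∅
  DF(B1)={B1,B4}
  DF(B2)={B1,B2,B4}
  DF(B3)={B2,B4}
  DF(B4)=∅
  DF(B5)=∅

φ for j: defs {B1}
  DF⁺ = {B1,B4}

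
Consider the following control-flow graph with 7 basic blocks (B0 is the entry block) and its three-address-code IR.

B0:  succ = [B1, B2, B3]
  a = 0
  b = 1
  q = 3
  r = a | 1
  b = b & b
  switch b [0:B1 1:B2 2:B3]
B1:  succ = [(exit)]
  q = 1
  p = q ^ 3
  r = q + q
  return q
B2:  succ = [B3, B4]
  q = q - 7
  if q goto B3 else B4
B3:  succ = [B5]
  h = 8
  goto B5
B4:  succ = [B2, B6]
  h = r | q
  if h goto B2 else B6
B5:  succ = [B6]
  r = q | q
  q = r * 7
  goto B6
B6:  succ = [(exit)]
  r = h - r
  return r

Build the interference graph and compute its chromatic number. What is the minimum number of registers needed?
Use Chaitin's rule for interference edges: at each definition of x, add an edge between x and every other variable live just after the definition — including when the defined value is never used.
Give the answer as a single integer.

Answer: 3

Analysis:
Per-block:
  B0: def={a,b,q,r} ue=∅
  B1: def={p,q,r} ue=∅
  B2: def={q} ue={q}
  B3: def={h} ue=∅
  B4: def={h} ue={q,r}
  B5: def={q,r} ue={q}
  B6: def={r} ue={h,r}

Liveness:
  live B0: ∅→{q,r}
  live B1: ∅→∅
  live B2: {q,r}→{q,r}
  live B3: {q}→{h,q}
  live B4: {q,r}→{h,q,r}
  live B5: {h,q}→{h,r}
  live B6: {h,r}→∅

Interfere edges:
  a — {b,q}
  b — {a,q,r}
  h — {q,r}
  p — {q}
  q — {a,b,h,p,r}
  r — {b,h,q}

Chromatic number:
  {a,b,q} pairwise interfere (3-clique) ⇒ χ ≥ 3
  assign a→r2 b→r1 h→r1 p→r1 q→r0 r→r2 — no edge inside a register ⇒ χ ≤ 3
  χ = 3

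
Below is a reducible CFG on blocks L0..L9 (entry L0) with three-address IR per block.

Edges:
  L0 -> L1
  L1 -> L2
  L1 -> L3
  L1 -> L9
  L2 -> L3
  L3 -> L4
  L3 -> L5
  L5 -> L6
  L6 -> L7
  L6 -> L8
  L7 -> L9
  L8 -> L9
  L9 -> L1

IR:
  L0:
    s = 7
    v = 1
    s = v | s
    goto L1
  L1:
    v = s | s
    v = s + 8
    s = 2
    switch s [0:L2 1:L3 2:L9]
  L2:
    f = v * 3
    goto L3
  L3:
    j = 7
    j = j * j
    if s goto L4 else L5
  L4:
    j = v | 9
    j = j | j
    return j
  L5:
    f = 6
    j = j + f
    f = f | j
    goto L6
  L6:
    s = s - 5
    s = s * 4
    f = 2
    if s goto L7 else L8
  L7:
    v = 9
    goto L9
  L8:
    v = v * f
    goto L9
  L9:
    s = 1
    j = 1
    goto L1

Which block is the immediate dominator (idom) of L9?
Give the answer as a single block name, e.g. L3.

Answer: L1

Working:
idom tree: L1←L0 L2←L1 L3←L1 L4←L3 L5←L3 L6←L5 L7←L6 L8←L6 L9←L1
Join-block Dom:
  L1: preds {L0,L9}: {L0} ∩ {L0,L1,L9} = {L0}; idom=L0
  L3: preds {L1,L2}: {L0,L1} ∩ {L0,L1,L2} = {L0,L1}; idom=L1
  L9: preds {L1,L7,L8}: {L0,L1} ∩ {L0,L1,L3,L5,L6,L7} ∩ {L0,L1,L3,L5,L6,L8} = {L0,L1}; idom=L1

idom(L9) = L1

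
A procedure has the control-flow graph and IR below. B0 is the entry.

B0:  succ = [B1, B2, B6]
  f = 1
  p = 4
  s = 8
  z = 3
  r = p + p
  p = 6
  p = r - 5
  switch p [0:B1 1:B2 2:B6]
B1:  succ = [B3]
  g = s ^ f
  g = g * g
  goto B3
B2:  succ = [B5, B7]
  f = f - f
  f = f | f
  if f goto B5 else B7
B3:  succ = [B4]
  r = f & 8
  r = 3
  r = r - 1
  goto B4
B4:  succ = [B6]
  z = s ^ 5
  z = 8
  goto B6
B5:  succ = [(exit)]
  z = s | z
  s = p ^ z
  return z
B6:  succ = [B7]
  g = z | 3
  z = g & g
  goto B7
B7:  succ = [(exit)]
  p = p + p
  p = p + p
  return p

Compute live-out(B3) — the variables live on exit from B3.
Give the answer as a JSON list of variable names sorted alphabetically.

Answer: ["p", "s"]

Working:
Block summaries:
  B0: {f,p,r,s,z} / ∅
  B1: {g} / {f,s}
  B2: {f} / {f}
  B3: {r} / {f}
  B4: {z} / {s}
  B5: {s,z} / {p,s,z}
  B6: {g,z} / {z}
  B7: {p} / {p}

Live sets:
  B0: in=∅ out={f,p,s,z}
  B1: in={f,p,s} out={f,p,s}
  B2: in={f,p,s,z} out={p,s,z}
  B3: in={f,p,s} out={p,s}
  B4: in={p,s} out={p,z}
  B5: in={p,s,z} out=∅
  B6: in={p,z} out={p}
  B7: in={p} out=∅

live-out(B3) = ["p", "s"]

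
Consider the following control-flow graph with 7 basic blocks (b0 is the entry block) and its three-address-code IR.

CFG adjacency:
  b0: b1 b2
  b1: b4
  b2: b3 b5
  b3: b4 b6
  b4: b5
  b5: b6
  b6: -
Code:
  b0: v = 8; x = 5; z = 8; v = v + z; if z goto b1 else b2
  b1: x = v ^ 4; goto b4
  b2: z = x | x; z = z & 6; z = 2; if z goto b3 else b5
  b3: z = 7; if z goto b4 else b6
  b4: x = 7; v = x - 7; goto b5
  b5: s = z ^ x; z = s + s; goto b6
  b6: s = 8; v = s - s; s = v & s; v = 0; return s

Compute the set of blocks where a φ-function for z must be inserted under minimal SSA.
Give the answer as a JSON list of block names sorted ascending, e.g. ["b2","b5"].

Answer: ["b4", "b5", "b6"]

Derivation:
idom tree: b1←b0 b2←b0 b3←b2 b4←b0 b5←b0 b6←b0
Join-block Dom:
  b4: preds {b1,b3}: {b0,b1} ∩ {b0,b2,b3} = {b0}; idom=b0
  b5: preds {b2,b4}: {b0,b2} ∩ {b0,b4} = {b0}; idom=b0
  b6: preds {b3,b5}: {b0,b2,b3} ∩ {b0,b5} = {b0}; idom=b0

DF derivation:
  b4←b1: walk b1 to b0
  b4←b3: walk b3→b2 to b0
  b5←b2: walk b2 to b0
  b5←b4: walk b4 to b0
  b6←b3: walk b3→b2 to b0
  b6←b5: walk b5 to b0
  b0 → ∅
  b1 → {b4}
  b2 → {b4,b5,b6}
  b3 → {b4,b6}
  b4 → {b5}
  b5 → {b6}
  b6 → ∅

φ for z: defs {b0,b2,b3,b5}
  DF⁺ = {b4,b5,b6}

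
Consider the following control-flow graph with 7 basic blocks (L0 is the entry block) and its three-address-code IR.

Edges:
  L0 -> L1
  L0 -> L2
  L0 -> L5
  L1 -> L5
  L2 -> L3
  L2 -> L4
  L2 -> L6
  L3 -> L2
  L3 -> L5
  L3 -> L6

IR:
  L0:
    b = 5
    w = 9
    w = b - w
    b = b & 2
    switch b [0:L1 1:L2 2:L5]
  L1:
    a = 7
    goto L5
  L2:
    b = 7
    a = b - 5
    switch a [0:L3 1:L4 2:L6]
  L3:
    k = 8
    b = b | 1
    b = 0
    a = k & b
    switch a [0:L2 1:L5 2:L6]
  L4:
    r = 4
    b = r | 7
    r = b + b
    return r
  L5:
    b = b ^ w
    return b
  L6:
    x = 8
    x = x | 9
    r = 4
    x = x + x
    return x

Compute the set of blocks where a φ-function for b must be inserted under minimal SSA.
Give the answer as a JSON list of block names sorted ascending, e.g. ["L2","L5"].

Answer: ["L2", "L5", "L6"]

Working:
idom tree: L1←L0 L2←L0 L3←L2 L4←L2 L5←L0 L6←L2
Join-block Dom:
  L2: preds {L0,L3}: {L0} ∩ {L0,L2,L3} = {L0}; idom=L0
  L5: preds {L0,L1,L3}: {L0} ∩ {L0,L1} ∩ {L0,L2,L3} = {L0}; idom=L0
  L6: preds {L2,L3}: {L0,L2} ∩ {L0,L2,L3} = {L0,L2}; idom=L2

DF walk-up:
  L2←L0: walk · to L0
  L2←L3: walk L3→L2 to L0
  L5←L0: walk · to L0
  L5←L1: walk L1 to L0
  L5←L3: walk L3→L2 to L0
  L6←L2: walk · to L2
  L6←L3: walk L3 to L2
  DF(L0)=∅
  DF(L1)={L5}
  DF(L2)={L2,L5}
  DF(L3)={L2,L5,L6}
  DF(L4)=∅
  DF(L5)=∅
  DF(L6)=∅

φ for b: defs {L0,L2,L3,L4,L5}
  DF⁺ = {L2,L5,L6}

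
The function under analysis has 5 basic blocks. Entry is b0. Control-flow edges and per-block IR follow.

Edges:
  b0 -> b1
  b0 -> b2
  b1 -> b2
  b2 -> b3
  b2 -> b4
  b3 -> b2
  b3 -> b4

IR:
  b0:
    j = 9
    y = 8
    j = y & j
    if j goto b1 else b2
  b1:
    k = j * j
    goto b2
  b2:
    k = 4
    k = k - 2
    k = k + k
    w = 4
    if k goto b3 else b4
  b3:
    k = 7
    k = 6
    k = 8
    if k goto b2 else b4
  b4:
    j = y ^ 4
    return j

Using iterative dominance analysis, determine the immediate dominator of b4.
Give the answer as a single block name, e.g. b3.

Answer: b2

Analysis:
idom tree: b1←b0 b2←b0 b3←b2 b4←b2
Dom∩ at merges:
  b2: preds {b0,b1,b3}: {b0} ∩ {b0,b1} ∩ {b0,b2,b3} = {b0}; idom=b0
  b4: preds {b2,b3}: {b0,b2} ∩ {b0,b2,b3} = {b0,b2}; idom=b2

idom(b4) = b2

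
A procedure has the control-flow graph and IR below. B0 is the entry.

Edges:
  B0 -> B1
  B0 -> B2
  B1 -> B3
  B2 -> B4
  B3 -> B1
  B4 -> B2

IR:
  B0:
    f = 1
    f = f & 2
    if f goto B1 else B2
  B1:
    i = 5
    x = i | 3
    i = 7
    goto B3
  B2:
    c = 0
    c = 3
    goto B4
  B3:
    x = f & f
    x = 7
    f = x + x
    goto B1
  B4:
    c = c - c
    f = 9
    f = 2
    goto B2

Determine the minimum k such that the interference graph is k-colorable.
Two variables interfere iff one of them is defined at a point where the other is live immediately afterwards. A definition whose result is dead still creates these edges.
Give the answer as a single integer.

Per-block:
  B0 def {f} use ∅
  B1 def {i,x} use ∅
  B2 def {c} use ∅
  B3 def {f,x} use {f}
  B4 def {c,f} use {c}

Liveness:
  live B0: ∅→{f}
  live B1: {f}→{f}
  live B2: ∅→{c}
  live B3: {f}→{f}
  live B4: {c}→∅

Conflict graph:
  c — ∅
  f — {i,x}
  i — {f}
  x — {f}

Registers:
  lower bound: {f,i} mutually conflict ⇒ χ ≥ 2
  assign c→c0 f→c0 i→c1 x→c1 — no edge inside a register ⇒ χ ≤ 2
  χ = 2

Answer: 2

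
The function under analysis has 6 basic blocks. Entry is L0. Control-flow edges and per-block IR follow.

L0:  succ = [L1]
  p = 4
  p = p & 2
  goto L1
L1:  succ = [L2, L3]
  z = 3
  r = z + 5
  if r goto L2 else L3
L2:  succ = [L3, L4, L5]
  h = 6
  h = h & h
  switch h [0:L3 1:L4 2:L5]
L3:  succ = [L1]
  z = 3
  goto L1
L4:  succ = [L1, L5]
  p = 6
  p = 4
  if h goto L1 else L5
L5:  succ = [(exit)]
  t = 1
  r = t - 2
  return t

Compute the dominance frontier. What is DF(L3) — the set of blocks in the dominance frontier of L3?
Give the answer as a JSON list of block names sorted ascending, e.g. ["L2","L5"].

idom tree: L1←L0 L2←L1 L3←L1 L4←L2 L5←L2
Dom at joins:
  L1: preds {L0,L3,L4}: {L0} ∩ {L0,L1,L3} ∩ {L0,L1,L2,L4} = {L0}; idom=L0
  L3: preds {L1,L2}: {L0,L1} ∩ {L0,L1,L2} = {L0,L1}; idom=L1
  L5: preds {L2,L4}: {L0,L1,L2} ∩ {L0,L1,L2,L4} = {L0,L1,L2}; idom=L2

DF derivation:
  join L1 pred L0: · stop@L0
  join L1 pred L3: L3→L1 stop@L0
  join L1 pred L4: L4→L2→L1 stop@L0
  join L3 pred L1: · stop@L1
  join L3 pred L2: L2 stop@L1
  join L5 pred L2: · stop@L2
  join L5 pred L4: L4 stop@L2
  L0: DF=∅
  L1: DF={L1}
  L2: DF={L1,L3}
  L3: DF={L1}
  L4: DF={L1,L5}
  L5: DF=∅

DF(L3) = ["L1"]

Answer: ["L1"]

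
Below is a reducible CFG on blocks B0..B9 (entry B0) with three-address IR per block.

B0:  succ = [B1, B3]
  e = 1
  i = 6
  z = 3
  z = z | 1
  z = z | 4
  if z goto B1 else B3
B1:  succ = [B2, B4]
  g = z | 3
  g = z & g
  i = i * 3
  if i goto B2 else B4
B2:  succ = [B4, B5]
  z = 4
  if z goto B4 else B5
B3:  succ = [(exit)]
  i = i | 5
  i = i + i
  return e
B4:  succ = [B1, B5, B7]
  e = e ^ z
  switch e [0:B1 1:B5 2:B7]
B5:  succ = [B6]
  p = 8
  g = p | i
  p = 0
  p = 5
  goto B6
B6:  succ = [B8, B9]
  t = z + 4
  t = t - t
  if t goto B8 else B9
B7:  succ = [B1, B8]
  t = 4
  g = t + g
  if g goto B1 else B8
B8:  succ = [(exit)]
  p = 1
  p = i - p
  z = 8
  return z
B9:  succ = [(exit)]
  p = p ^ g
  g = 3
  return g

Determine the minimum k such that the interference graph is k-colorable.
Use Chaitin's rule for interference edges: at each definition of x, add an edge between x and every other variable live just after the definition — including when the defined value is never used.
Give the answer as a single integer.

def/use:
  B0: {e,i,z} / ∅
  B1: {g,i} / {i,z}
  B2: {z} / ∅
  B3: {i} / {e,i}
  B4: {e} / {e,z}
  B5: {g,p} / {i}
  B6: {t} / {z}
  B7: {g,t} / {g}
  B8: {p,z} / {i}
  B9: {g,p} / {g,p}

Backward fixpoint:
  live B0: ∅→{e,i,z}
  live B1: {e,i,z}→{e,g,i,z}
  live B2: {e,g,i}→{e,g,i,z}
  live B3: {e,i}→∅
  live B4: {e,g,i,z}→{e,g,i,z}
  live B5: {i,z}→{g,i,p,z}
  live B6: {g,i,p,z}→{g,i,p}
  live B7: {e,g,i,z}→{e,i,z}
  live B8: {i}→∅
  live B9: {g,p}→∅

Interference:
  e — {g,i,t,z}
  g — {e,i,p,t,z}
  i — {e,g,p,t,z}
  p — {g,i,t,z}
  t — {e,g,i,p,z}
  z — {e,g,i,p,t}

Chromatic number:
  {e,g,i,t,z} pairwise interfere (5-clique) ⇒ χ ≥ 5
  assign e→R4 g→R0 i→R1 p→R4 t→R2 z→R3 — no edge inside a register ⇒ χ ≤ 5
  χ = 5

Answer: 5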